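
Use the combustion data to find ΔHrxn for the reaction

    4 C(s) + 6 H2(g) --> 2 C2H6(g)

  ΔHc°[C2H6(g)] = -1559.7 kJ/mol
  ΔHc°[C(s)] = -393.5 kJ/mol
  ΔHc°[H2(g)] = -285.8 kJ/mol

With combustion enthalpies, reactants minus products:
= [4·(-393.5) + 6·(-285.8)] − [2·(-1559.7)]
= -169.4 kJ/mol

ΔHrxn = -169.4 kJ/mol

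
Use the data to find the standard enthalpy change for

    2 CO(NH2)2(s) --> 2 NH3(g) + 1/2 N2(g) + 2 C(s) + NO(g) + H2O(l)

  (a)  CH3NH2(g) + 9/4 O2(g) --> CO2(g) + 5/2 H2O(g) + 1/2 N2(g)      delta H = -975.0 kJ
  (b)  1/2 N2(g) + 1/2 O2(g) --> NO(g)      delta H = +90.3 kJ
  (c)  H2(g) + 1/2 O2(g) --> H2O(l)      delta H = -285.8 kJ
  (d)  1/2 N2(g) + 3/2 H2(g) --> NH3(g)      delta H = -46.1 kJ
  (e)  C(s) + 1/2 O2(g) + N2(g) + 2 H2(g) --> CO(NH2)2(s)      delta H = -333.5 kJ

delta H = 379.3 kJ

(a): not needed (CH3NH2(g) appears nowhere else).
(b) as written (NO(g) already on the product side): +90.3 kJ
(c) as written (H2O(l) already on the product side): -285.8 kJ
(d) × 2 (scale by 2 for the 2 NH3(g)): (2)·(-46.1) = -92.2 kJ
(e) reversed and × 2 (CO(NH2)2(s) must end up as a reactant; ×2 to match 2 CO(NH2)2(s) in the target): (-2)·(-333.5) = +667.0 kJ
Combining the equations, delta H = (+90.3) + (-285.8) + (-92.2) + (+667.0) = 379.3 kJ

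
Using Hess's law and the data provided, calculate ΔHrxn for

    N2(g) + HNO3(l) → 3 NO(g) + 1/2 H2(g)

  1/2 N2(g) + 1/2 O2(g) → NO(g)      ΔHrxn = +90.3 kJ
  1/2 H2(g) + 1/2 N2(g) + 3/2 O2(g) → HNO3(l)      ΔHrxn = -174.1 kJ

equation 1 × 3 (scale by 3 for the 3 NO(g)): (3)·(+90.3) = +270.9 kJ
equation 2 reversed (reverse to put HNO3(l) on the reactant side): +174.1 kJ
ΔHrxn = (+270.9) + (+174.1) = 445.0 kJ

ΔHrxn = 445.0 kJ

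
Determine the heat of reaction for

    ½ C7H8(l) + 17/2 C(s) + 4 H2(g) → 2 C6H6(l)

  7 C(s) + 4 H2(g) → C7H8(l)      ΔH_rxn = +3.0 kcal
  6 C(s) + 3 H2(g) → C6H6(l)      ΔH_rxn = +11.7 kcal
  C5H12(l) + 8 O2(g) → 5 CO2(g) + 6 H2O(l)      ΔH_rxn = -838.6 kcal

ΔH_rxn = 21.9 kcal

equation 1 reversed and × 1/2 (reverse to put C7H8(l) on the reactant side; scale by 1/2 for the 1/2 C7H8(l)): (-1/2)·(+3.0) = -1.5 kcal
equation 2 × 2 (×2 to match 2 C6H6(l) in the target): (2)·(+11.7) = +23.4 kcal
equation 3: not needed (CO2(g) appears nowhere else).
By Hess's law, ΔH_rxn = (-1/2)·(+3.0) + (2)·(+11.7) = 21.9 kcal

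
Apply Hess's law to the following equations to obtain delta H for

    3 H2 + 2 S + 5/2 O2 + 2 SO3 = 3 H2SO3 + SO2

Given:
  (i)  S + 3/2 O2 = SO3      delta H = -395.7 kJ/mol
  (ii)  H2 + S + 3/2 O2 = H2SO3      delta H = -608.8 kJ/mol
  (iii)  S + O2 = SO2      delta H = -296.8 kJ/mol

(i) reversed and × 2: (-2)·(-395.7) = +791.4 kJ/mol
(ii) × 3: (3)·(-608.8) = -1826.4 kJ/mol
(iii) as written: -296.8 kJ/mol
delta H = (+791.4) + (-1826.4) + (-296.8) = -1331.8 kJ/mol

delta H = -1331.8 kJ/mol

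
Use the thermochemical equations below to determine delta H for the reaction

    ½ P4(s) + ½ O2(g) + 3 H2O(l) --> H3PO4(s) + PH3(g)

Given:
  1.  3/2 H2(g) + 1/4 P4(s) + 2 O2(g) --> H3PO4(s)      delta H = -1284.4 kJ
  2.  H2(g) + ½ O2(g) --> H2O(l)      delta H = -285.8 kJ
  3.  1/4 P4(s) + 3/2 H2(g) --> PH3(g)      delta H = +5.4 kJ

eq. 1 as written: -1284.4 kJ
eq. 2 reversed and × 3: (-3)·(-285.8) = +857.4 kJ
eq. 3 as written: +5.4 kJ
Combining the equations, delta H = (-1284.4) + (+857.4) + (+5.4) = -421.6 kJ

delta H = -421.6 kJ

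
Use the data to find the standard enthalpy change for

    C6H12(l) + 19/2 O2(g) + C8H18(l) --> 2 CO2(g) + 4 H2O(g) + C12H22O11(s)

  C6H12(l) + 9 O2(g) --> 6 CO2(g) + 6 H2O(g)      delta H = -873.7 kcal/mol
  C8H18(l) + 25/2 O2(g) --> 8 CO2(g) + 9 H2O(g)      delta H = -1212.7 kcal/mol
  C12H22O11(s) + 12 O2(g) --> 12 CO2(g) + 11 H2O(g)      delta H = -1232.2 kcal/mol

delta H = -854.2 kcal/mol

equation 1 as written: -873.7 kcal/mol
equation 2 as written: -1212.7 kcal/mol
equation 3 reversed: +1232.2 kcal/mol
By Hess's law, delta H = (1)·(-873.7) + (1)·(-1212.7) + (-1)·(-1232.2) = -854.2 kcal/mol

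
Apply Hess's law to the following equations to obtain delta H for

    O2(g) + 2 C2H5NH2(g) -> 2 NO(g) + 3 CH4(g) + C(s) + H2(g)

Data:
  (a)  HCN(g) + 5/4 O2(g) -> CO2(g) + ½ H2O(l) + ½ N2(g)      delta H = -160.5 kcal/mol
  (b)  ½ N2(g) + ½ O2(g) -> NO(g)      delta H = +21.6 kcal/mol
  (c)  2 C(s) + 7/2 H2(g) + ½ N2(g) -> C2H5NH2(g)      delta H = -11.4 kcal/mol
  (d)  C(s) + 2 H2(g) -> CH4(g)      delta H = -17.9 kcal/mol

delta H = 12.3 kcal/mol

(a): not needed (HCN(g) appears nowhere else).
(b) × 2 (×2 to match 2 NO(g) in the target): (2)·(+21.6) = +43.2 kcal/mol
(c) reversed and × 2 (C2H5NH2(g) must end up as a reactant; ×2 to match 2 C2H5NH2(g) in the target): (-2)·(-11.4) = +22.8 kcal/mol
(d) × 3 (×3 to match 3 CH4(g) in the target): (3)·(-17.9) = -53.7 kcal/mol
Summing the manipulated equations, delta H = (2)·(+21.6) + (-2)·(-11.4) + (3)·(-17.9) = 12.3 kcal/mol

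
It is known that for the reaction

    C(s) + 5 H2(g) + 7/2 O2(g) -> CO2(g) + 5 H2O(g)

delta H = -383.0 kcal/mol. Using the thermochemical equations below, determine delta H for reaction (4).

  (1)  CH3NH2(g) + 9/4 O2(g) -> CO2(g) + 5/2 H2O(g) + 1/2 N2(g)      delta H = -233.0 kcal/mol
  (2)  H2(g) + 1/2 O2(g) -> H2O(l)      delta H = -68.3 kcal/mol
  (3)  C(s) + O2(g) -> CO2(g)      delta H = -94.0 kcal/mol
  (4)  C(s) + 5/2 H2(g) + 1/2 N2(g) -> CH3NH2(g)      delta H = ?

delta H = -5.5 kcal/mol

(1) × 2 (×2 to match 5 H2O(g) in the target): (2)·(-233.0) = -466.0 kcal/mol
(2): not needed (H2O(l) appears nowhere else).
(3) reversed: +94.0 kcal/mol
(4) × 2: contributes 2·x
-383.0 = (-466.0) + (+94.0) + 2·x
x = (-383.0 − (-372.0)) / (2) = -5.5 kcal/mol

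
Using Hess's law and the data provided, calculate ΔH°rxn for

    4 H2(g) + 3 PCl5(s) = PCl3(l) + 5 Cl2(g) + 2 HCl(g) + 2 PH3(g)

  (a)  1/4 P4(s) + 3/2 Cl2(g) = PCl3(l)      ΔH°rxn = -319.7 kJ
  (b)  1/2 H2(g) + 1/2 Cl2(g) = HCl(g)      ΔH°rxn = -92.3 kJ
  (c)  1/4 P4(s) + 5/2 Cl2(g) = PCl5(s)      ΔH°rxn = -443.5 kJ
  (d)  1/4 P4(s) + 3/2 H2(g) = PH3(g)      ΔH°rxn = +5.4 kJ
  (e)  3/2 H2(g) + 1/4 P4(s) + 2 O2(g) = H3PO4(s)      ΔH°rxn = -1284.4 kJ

(a) as written: -319.7 kJ
(b) × 2: (2)·(-92.3) = -184.6 kJ
(c) reversed and × 3: (-3)·(-443.5) = +1330.5 kJ
(d) × 2: (2)·(+5.4) = +10.8 kJ
(e): not needed.
ΔH°rxn = (1)·(-319.7) + (2)·(-92.3) + (-3)·(-443.5) + (2)·(+5.4) = 837.0 kJ

ΔH°rxn = 837.0 kJ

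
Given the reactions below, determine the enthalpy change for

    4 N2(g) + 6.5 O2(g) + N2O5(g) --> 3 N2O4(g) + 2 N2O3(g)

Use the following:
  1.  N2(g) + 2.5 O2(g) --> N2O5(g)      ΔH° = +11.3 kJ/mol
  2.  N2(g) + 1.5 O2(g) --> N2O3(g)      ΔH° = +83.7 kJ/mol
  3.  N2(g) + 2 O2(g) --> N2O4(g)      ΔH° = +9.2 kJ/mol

ΔH° = 183.7 kJ/mol

eq. 1 reversed (reverse to put N2O5(g) on the reactant side): -11.3 kJ/mol
eq. 2 × 2 (scale by 2 for the 2 N2O3(g)): (2)·(+83.7) = +167.4 kJ/mol
eq. 3 × 3 (×3 to match 3 N2O4(g) in the target): (3)·(+9.2) = +27.6 kJ/mol
Combining the equations, ΔH° = (-11.3) + (+167.4) + (+27.6) = 183.7 kJ/mol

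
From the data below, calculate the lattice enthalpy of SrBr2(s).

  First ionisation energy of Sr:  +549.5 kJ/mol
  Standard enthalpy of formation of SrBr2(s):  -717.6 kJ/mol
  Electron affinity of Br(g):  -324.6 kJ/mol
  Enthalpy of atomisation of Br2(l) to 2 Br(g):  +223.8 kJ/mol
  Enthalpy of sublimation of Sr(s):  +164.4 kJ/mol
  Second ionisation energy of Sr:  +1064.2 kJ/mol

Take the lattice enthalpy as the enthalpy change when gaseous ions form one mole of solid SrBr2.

U = -2070.3 kJ/mol

ΔHf° = 1·ΔHsub + 1·(ΣIE) + 1·D(Br2) + 2·EA + U
-717.6 = 1·(+164.4) + 1·(+1613.7) + 1·(+223.8) + 2·(-324.6) + U
U = -717.6 − (+1352.7) = -2070.3 kJ/mol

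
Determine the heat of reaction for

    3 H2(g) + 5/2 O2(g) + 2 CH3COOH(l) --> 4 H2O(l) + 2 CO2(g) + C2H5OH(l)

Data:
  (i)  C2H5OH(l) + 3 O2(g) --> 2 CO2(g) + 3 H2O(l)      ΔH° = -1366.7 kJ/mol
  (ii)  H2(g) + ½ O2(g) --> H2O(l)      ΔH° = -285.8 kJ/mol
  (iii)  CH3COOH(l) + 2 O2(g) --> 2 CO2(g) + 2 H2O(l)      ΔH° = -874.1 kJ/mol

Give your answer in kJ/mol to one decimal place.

ΔH° = -1238.9 kJ/mol

(i) reversed: +1366.7 kJ/mol
(ii) × 3: (3)·(-285.8) = -857.4 kJ/mol
(iii) × 2: (2)·(-874.1) = -1748.2 kJ/mol
ΔH° = (+1366.7) + (-857.4) + (-1748.2) = -1238.9 kJ/mol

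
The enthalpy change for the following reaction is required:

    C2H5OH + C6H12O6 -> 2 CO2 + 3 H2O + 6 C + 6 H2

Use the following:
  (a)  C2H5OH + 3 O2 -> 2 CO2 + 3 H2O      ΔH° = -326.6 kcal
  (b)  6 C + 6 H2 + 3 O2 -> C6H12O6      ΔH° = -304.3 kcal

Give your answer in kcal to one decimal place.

(a) as written (C2H5OH already on the reactant side): -326.6 kcal
(b) reversed (C6H12O6 must end up as a reactant): +304.3 kcal
ΔH° = (1)·(-326.6) + (-1)·(-304.3) = -22.3 kcal

ΔH° = -22.3 kcal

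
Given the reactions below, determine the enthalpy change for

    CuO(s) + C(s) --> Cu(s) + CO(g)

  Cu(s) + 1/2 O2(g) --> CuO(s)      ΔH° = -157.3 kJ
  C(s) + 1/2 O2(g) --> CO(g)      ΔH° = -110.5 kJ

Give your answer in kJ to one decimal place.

ΔH° = 46.8 kJ

equation 1 reversed: +157.3 kJ
equation 2 as written: -110.5 kJ
Since enthalpy is a state function, ΔH° = (-1)·(-157.3) + (1)·(-110.5) = 46.8 kJ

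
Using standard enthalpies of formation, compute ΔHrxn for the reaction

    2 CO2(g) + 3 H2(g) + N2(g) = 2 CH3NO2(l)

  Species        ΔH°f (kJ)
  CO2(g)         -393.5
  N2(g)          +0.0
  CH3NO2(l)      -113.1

Products: 2·(-113.1) = -226.2
Reactants: 2·(-393.5) + 3·(+0.0) + 1·(+0.0) = -787.0
ΔHrxn = (-226.2) − (-787.0) = 560.8 kJ

ΔHrxn = 560.8 kJ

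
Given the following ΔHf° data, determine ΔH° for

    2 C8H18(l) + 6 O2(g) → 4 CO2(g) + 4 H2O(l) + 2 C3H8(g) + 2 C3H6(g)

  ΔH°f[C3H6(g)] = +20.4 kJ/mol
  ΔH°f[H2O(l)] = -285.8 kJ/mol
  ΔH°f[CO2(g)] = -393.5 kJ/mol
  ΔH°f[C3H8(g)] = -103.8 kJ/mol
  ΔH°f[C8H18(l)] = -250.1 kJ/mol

Products: 4·(-393.5) + 4·(-285.8) + 2·(-103.8) + 2·(+20.4) = -2884.0
Reactants: 2·(-250.1) + 6·(+0.0) = -500.2
ΔH° = (-2884.0) − (-500.2) = -2383.8 kJ/mol

ΔH° = -2383.8 kJ/mol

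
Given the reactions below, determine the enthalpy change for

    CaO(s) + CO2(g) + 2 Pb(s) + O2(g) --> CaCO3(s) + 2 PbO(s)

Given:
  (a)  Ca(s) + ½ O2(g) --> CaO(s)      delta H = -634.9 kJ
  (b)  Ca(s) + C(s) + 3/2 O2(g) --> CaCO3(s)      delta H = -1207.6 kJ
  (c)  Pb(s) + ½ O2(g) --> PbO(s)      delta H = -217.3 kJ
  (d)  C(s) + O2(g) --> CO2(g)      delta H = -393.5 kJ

delta H = -613.8 kJ

(a) reversed (CaO(s) must end up as a reactant): +634.9 kJ
(b) as written (CaCO3(s) already on the product side): -1207.6 kJ
(c) × 2 (scale by 2 for the 2 PbO(s)): (2)·(-217.3) = -434.6 kJ
(d) reversed (reverse to put CO2(g) on the reactant side): +393.5 kJ
Combining the equations, delta H = (-1)·(-634.9) + (1)·(-1207.6) + (2)·(-217.3) + (-1)·(-393.5) = -613.8 kJ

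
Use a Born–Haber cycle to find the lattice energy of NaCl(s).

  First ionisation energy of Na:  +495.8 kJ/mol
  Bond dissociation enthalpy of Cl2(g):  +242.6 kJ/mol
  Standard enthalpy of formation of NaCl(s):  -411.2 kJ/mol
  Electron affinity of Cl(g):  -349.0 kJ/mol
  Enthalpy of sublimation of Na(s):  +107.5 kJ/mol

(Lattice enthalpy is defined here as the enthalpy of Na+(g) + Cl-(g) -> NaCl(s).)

U = -786.8 kJ/mol

ΔHf° = 1·ΔHsub + 1·(ΣIE) + 1/2·D(Cl2) + 1·EA + U
-411.2 = 1·(+107.5) + 1·(+495.8) + 1/2·(+242.6) + 1·(-349.0) + U
U = -411.2 − (+375.6) = -786.8 kJ/mol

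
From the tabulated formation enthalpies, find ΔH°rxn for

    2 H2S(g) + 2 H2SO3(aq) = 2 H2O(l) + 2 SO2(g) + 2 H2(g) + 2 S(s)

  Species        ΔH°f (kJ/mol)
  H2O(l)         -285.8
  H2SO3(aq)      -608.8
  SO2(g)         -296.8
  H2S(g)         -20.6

ΔH°rxn = 93.6 kJ/mol

Products: 2·(-285.8) + 2·(-296.8) + 2·(+0.0) + 2·(+0.0) = -1165.2
Reactants: 2·(-20.6) + 2·(-608.8) = -1258.8
ΔH°rxn = (-1165.2) − (-1258.8) = 93.6 kJ/mol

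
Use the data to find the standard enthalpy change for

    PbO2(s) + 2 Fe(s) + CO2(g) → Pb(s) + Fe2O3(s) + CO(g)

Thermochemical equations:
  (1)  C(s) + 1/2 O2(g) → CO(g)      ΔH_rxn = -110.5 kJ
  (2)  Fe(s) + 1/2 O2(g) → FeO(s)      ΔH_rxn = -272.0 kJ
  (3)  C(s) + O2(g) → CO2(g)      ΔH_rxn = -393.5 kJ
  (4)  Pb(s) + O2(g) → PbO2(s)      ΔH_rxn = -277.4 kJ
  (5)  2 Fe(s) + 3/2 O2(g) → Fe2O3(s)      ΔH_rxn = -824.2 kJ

ΔH_rxn = -263.8 kJ

(1) as written: -110.5 kJ
(2): not needed.
(3) reversed: +393.5 kJ
(4) reversed: +277.4 kJ
(5) as written: -824.2 kJ
ΔH_rxn = (-110.5) + (+393.5) + (+277.4) + (-824.2) = -263.8 kJ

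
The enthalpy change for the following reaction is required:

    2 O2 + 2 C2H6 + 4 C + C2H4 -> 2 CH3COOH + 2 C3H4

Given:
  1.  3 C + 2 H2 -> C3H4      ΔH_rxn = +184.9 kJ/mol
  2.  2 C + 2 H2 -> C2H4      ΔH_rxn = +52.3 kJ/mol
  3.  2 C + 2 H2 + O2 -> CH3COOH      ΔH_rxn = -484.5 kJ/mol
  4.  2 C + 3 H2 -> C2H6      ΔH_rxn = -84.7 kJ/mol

ΔH_rxn = -482.1 kJ/mol

eq. 1 × 2 (×2 to match 2 C3H4 in the target): (2)·(+184.9) = +369.8 kJ/mol
eq. 2 reversed (C2H4 must end up as a reactant): -52.3 kJ/mol
eq. 3 × 2 (×2 to match 2 CH3COOH in the target): (2)·(-484.5) = -969.0 kJ/mol
eq. 4 reversed and × 2 (reverse to put C2H6 on the reactant side; scale by 2 for the 2 C2H6): (-2)·(-84.7) = +169.4 kJ/mol
Since enthalpy is a state function, ΔH_rxn = (+369.8) + (-52.3) + (-969.0) + (+169.4) = -482.1 kJ/mol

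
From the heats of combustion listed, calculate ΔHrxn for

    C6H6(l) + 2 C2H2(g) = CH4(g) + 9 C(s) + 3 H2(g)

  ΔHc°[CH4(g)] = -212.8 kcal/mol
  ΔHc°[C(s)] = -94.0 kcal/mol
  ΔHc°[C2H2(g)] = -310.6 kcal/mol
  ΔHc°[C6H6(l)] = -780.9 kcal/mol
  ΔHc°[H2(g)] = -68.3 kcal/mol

Using ΔH = Σ nΔHc°(reactants) − Σ nΔHc°(products):
= [1·(-780.9) + 2·(-310.6)] − [1·(-212.8) + 9·(-94.0) + 3·(-68.3)]
= -138.4 kcal/mol

ΔHrxn = -138.4 kcal/mol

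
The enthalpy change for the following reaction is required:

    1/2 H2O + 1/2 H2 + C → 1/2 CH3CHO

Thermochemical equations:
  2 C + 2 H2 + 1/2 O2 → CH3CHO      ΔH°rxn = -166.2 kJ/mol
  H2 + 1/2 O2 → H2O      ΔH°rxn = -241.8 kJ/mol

equation 1 × 1/2: (1/2)·(-166.2) = -83.1 kJ/mol
equation 2 reversed and × 1/2: (-1/2)·(-241.8) = +120.9 kJ/mol
ΔH°rxn = (1/2)·(-166.2) + (-1/2)·(-241.8) = 37.8 kJ/mol

ΔH°rxn = 37.8 kJ/mol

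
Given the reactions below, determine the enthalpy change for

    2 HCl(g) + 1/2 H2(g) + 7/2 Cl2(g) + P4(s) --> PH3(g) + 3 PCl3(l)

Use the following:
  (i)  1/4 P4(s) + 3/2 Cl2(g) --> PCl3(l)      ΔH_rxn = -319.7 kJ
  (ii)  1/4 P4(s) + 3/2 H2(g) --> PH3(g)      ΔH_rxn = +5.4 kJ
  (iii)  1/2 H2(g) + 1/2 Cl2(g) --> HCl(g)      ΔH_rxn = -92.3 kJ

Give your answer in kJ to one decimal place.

(i) × 3 (×3 to match 3 PCl3(l) in the target): (3)·(-319.7) = -959.1 kJ
(ii) as written (PH3(g) already on the product side): +5.4 kJ
(iii) reversed and × 2 (reverse to put HCl(g) on the reactant side; scale by 2 for the 2 HCl(g)): (-2)·(-92.3) = +184.6 kJ
Summing the manipulated equations, ΔH_rxn = (3)·(-319.7) + (1)·(+5.4) + (-2)·(-92.3) = -769.1 kJ

ΔH_rxn = -769.1 kJ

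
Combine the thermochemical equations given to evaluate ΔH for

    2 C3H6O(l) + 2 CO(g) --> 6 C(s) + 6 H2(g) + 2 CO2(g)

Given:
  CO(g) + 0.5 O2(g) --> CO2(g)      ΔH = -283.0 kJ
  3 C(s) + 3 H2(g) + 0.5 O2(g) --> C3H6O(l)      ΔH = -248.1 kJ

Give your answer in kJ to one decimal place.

equation 1 × 2 (scale by 2 for the 2 CO(g)): (2)·(-283.0) = -566.0 kJ
equation 2 reversed and × 2 (C3H6O(l) must end up as a reactant; ×2 to match 2 C3H6O(l) in the target): (-2)·(-248.1) = +496.2 kJ
Combining the equations, ΔH = (2)·(-283.0) + (-2)·(-248.1) = -69.8 kJ

ΔH = -69.8 kJ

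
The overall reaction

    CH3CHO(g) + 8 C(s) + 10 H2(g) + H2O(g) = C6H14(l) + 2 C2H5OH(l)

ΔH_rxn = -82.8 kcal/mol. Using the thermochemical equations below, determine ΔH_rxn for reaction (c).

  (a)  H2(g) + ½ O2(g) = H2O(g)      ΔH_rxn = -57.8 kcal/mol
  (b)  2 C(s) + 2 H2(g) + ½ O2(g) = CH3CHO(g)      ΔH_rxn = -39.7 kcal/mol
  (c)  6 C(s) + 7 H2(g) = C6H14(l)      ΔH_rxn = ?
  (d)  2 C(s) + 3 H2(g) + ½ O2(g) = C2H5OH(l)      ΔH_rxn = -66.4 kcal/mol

(a) reversed: +57.8 kcal/mol
(b) reversed: +39.7 kcal/mol
(c) as written: contributes x
(d) × 2: (2)·(-66.4) = -132.8 kcal/mol
-82.8 = (+57.8) + (+39.7) + (-132.8) + x
x = (-82.8 − (-35.3)) / (1) = -47.5 kcal/mol

ΔH_rxn = -47.5 kcal/mol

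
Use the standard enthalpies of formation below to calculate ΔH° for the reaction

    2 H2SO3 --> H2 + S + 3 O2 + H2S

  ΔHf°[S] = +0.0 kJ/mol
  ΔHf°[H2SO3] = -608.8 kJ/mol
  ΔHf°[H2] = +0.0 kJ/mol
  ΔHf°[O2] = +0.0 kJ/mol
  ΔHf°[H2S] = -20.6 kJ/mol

Products: 1·(+0.0) + 1·(+0.0) + 3·(+0.0) + 1·(-20.6) = -20.6
Reactants: 2·(-608.8) = -1217.6
ΔH° = (-20.6) − (-1217.6) = 1197.0 kJ/mol

ΔH° = 1197.0 kJ/mol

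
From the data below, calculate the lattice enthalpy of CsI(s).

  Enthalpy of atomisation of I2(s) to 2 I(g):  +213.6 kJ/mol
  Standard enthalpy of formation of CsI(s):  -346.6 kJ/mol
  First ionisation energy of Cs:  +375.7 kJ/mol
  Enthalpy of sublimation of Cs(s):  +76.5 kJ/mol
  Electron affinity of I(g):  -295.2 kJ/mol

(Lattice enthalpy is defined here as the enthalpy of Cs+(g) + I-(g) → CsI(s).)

ΔHf° = 1·ΔHsub + 1·(ΣIE) + 1/2·D(I2) + 1·EA + U
-346.6 = 1·(+76.5) + 1·(+375.7) + 1/2·(+213.6) + 1·(-295.2) + U
U = -346.6 − (+263.8) = -610.4 kJ/mol

U = -610.4 kJ/mol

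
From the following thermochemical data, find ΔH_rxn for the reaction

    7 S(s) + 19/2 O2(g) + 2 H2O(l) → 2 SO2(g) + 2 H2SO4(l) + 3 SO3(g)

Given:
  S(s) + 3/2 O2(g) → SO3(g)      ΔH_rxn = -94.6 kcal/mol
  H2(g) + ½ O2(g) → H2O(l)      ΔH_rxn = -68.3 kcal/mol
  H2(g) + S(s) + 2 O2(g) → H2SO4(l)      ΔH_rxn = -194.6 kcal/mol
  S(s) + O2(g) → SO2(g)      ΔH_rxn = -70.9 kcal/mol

equation 1 × 3 (×3 to match 3 SO3(g) in the target): (3)·(-94.6) = -283.8 kcal/mol
equation 2 reversed and × 2 (H2O(l) must end up as a reactant; scale by 2 for the 2 H2O(l)): (-2)·(-68.3) = +136.6 kcal/mol
equation 3 × 2 (scale by 2 for the 2 H2SO4(l)): (2)·(-194.6) = -389.2 kcal/mol
equation 4 × 2 (×2 to match 2 SO2(g) in the target): (2)·(-70.9) = -141.8 kcal/mol
By Hess's law, ΔH_rxn = (-283.8) + (+136.6) + (-389.2) + (-141.8) = -678.2 kcal/mol

ΔH_rxn = -678.2 kcal/mol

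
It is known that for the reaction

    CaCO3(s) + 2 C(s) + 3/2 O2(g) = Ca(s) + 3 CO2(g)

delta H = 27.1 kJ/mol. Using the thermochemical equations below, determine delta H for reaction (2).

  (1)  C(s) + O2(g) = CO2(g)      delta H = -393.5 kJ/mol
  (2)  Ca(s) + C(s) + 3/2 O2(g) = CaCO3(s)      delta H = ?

(1) × 3: (3)·(-393.5) = -1180.5 kJ/mol
(2) reversed: contributes −x
+27.1 = (-1180.5) − x
x = (+27.1 − (-1180.5)) / (-1) = -1207.6 kJ/mol

delta H = -1207.6 kJ/mol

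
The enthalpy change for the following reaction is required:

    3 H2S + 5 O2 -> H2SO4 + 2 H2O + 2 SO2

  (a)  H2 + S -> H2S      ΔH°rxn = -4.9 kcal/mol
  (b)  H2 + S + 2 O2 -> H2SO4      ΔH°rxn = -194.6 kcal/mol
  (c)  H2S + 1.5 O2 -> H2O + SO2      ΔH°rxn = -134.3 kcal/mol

ΔH°rxn = -458.3 kcal/mol

(a) reversed: +4.9 kcal/mol
(b) as written (H2SO4 already on the product side): -194.6 kcal/mol
(c) × 2 (scale by 2 for the 2 H2O): (2)·(-134.3) = -268.6 kcal/mol
Since enthalpy is a state function, ΔH°rxn = (-1)·(-4.9) + (1)·(-194.6) + (2)·(-134.3) = -458.3 kcal/mol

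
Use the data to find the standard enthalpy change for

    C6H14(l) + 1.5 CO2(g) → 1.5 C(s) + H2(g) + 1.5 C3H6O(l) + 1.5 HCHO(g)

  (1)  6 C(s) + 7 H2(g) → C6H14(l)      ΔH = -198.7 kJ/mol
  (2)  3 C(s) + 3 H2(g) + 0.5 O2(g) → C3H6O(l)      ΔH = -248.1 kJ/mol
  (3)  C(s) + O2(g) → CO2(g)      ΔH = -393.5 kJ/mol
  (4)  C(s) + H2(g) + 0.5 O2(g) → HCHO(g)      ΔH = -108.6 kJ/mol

(1) reversed (reverse to put C6H14(l) on the reactant side): +198.7 kJ/mol
(2) × 3/2 (×3/2 to match 3/2 C3H6O(l) in the target): (3/2)·(-248.1) = -372.15 kJ/mol
(3) reversed and × 3/2 (CO2(g) must end up as a reactant; ×3/2 to match 3/2 CO2(g) in the target): (-3/2)·(-393.5) = +590.25 kJ/mol
(4) × 3/2 (scale by 3/2 for the 3/2 HCHO(g)): (3/2)·(-108.6) = -162.9 kJ/mol
ΔH = (+198.7) + (-372.15) + (+590.25) + (-162.9) = 253.9 kJ/mol

ΔH = 253.9 kJ/mol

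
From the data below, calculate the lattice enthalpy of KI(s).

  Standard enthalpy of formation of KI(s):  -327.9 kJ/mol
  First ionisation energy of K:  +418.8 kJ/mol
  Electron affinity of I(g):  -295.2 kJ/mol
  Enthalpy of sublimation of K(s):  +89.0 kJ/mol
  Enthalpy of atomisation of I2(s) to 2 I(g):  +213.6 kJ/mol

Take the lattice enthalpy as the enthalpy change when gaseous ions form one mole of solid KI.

ΔHf° = 1·ΔHsub + 1·(ΣIE) + 1/2·D(I2) + 1·EA + U
-327.9 = 1·(+89.0) + 1·(+418.8) + 1/2·(+213.6) + 1·(-295.2) + U
U = -327.9 − (+319.4) = -647.3 kJ/mol

U = -647.3 kJ/mol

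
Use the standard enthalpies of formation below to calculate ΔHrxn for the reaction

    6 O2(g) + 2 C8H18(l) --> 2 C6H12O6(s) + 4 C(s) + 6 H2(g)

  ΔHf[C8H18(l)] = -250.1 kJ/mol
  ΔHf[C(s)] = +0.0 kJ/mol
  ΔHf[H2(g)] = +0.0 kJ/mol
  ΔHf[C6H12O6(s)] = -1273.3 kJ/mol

Products: 2·(-1273.3) + 4·(+0.0) + 6·(+0.0) = -2546.6
Reactants: 6·(+0.0) + 2·(-250.1) = -500.2
ΔHrxn = (-2546.6) − (-500.2) = -2046.4 kJ/mol

ΔHrxn = -2046.4 kJ/mol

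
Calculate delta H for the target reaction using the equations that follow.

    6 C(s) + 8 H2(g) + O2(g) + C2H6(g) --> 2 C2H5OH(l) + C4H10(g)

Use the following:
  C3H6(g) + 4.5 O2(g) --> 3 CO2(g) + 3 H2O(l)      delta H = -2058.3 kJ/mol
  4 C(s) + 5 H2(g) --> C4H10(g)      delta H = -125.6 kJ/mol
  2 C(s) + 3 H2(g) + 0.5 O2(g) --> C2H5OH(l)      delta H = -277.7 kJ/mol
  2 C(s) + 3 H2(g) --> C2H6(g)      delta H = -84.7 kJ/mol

equation 1: not needed (CO2(g) appears nowhere else).
equation 2 as written (C4H10(g) already on the product side): -125.6 kJ/mol
equation 3 × 2 (scale by 2 for the 2 C2H5OH(l)): (2)·(-277.7) = -555.4 kJ/mol
equation 4 reversed (reverse to put C2H6(g) on the reactant side): +84.7 kJ/mol
Summing the manipulated equations, delta H = (-125.6) + (-555.4) + (+84.7) = -596.3 kJ/mol

delta H = -596.3 kJ/mol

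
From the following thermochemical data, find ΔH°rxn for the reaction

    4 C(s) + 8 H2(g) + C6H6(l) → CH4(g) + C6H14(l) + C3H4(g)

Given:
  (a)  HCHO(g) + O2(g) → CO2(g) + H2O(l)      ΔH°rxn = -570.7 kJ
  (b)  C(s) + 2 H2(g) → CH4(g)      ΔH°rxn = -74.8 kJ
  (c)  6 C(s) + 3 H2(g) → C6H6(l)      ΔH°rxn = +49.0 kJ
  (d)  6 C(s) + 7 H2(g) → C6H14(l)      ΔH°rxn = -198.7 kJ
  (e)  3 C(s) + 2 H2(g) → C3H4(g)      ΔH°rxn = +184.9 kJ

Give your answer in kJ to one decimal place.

ΔH°rxn = -137.6 kJ

(a): not needed (HCHO(g) appears nowhere else).
(b) as written (CH4(g) already on the product side): -74.8 kJ
(c) reversed (C6H6(l) must end up as a reactant): -49.0 kJ
(d) as written (C6H14(l) already on the product side): -198.7 kJ
(e) as written (C3H4(g) already on the product side): +184.9 kJ
ΔH°rxn = (1)·(-74.8) + (-1)·(+49.0) + (1)·(-198.7) + (1)·(+184.9) = -137.6 kJ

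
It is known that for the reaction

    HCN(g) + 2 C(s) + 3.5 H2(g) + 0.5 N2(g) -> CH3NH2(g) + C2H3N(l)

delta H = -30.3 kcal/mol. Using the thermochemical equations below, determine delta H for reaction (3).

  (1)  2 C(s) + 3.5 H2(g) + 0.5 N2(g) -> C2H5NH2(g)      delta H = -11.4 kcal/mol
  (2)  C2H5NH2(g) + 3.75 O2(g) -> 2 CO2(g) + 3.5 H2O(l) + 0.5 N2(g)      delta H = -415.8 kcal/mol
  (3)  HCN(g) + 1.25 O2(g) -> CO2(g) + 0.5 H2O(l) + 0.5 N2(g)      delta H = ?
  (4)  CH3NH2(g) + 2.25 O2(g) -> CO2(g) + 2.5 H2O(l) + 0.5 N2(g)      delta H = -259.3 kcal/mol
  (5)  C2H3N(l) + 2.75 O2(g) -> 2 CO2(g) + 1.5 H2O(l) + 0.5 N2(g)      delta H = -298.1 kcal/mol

delta H = -160.5 kcal/mol

(1) as written: -11.4 kcal/mol
(2) as written: -415.8 kcal/mol
(3) as written: contributes x
(4) reversed: +259.3 kcal/mol
(5) reversed: +298.1 kcal/mol
-30.3 = (-11.4) + (-415.8) + (+259.3) + (+298.1) + x
x = (-30.3 − (+130.2)) / (1) = -160.5 kcal/mol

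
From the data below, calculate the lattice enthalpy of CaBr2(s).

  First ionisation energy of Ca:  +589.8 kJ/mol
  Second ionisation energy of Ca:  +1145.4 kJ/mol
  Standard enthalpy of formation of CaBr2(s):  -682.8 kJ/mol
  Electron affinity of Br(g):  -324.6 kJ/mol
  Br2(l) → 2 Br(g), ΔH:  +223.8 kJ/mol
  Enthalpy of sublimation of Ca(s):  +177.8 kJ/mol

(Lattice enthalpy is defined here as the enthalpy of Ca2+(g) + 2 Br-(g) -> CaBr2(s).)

ΔHf° = 1·ΔHsub + 1·(ΣIE) + 1·D(Br2) + 2·EA + U
-682.8 = 1·(+177.8) + 1·(+1735.2) + 1·(+223.8) + 2·(-324.6) + U
U = -682.8 − (+1487.6) = -2170.4 kJ/mol

U = -2170.4 kJ/mol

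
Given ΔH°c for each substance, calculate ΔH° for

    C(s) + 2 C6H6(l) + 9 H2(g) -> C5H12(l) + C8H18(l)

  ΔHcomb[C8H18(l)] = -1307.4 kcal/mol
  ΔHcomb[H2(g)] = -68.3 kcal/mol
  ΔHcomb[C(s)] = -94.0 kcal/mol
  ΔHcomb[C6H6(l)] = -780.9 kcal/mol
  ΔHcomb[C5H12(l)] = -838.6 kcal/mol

Using ΔH = Σ nΔHc°(reactants) − Σ nΔHc°(products):
= [1·(-94.0) + 2·(-780.9) + 9·(-68.3)] − [1·(-838.6) + 1·(-1307.4)]
= -124.5 kcal/mol

ΔH° = -124.5 kcal/mol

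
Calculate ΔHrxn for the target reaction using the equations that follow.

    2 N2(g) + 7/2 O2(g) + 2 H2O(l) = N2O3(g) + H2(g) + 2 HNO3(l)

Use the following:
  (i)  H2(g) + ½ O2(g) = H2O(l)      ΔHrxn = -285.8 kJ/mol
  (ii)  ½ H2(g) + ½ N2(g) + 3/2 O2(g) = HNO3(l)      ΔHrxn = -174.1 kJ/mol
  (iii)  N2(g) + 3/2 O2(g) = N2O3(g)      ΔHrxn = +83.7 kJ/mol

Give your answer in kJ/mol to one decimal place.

ΔHrxn = 307.1 kJ/mol

(i) reversed and × 2 (reverse to put H2O(l) on the reactant side; ×2 to match 2 H2O(l) in the target): (-2)·(-285.8) = +571.6 kJ/mol
(ii) × 2 (scale by 2 for the 2 HNO3(l)): (2)·(-174.1) = -348.2 kJ/mol
(iii) as written (N2O3(g) already on the product side): +83.7 kJ/mol
Since enthalpy is a state function, ΔHrxn = (-2)·(-285.8) + (2)·(-174.1) + (1)·(+83.7) = 307.1 kJ/mol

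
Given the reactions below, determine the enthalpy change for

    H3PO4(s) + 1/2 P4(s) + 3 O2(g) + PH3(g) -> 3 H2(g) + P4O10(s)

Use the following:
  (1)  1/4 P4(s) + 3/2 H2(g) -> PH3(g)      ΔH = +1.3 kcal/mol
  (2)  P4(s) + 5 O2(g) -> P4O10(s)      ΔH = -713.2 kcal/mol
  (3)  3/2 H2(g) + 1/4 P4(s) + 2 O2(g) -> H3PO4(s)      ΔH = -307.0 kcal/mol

(1) reversed: -1.3 kcal/mol
(2) as written: -713.2 kcal/mol
(3) reversed: +307.0 kcal/mol
ΔH = (-1.3) + (-713.2) + (+307.0) = -407.5 kcal/mol

ΔH = -407.5 kcal/mol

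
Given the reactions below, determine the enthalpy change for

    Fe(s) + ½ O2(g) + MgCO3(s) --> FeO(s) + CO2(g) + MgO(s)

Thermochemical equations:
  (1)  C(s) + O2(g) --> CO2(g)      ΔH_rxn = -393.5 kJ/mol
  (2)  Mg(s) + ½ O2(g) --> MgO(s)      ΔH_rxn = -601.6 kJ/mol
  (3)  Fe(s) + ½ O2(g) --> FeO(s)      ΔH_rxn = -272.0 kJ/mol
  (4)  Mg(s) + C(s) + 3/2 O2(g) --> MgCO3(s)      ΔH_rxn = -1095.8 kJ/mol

(1) as written (CO2(g) already on the product side): -393.5 kJ/mol
(2) as written (MgO(s) already on the product side): -601.6 kJ/mol
(3) as written (FeO(s) already on the product side): -272.0 kJ/mol
(4) reversed (MgCO3(s) must end up as a reactant): +1095.8 kJ/mol
Since enthalpy is a state function, ΔH_rxn = (-393.5) + (-601.6) + (-272.0) + (+1095.8) = -171.3 kJ/mol

ΔH_rxn = -171.3 kJ/mol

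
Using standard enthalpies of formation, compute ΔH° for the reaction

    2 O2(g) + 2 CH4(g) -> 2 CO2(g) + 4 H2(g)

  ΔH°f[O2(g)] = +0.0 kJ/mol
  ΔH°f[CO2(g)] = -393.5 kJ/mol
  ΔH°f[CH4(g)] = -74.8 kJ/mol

ΔH° = -637.4 kJ/mol

ΔH°rxn = Σ nΔHf°(products) − Σ nΔHf°(reactants).
Products: 2·(-393.5) + 4·(+0.0) = -787.0
Reactants: 2·(+0.0) + 2·(-74.8) = -149.6
ΔH° = (-787.0) − (-149.6) = -637.4 kJ/mol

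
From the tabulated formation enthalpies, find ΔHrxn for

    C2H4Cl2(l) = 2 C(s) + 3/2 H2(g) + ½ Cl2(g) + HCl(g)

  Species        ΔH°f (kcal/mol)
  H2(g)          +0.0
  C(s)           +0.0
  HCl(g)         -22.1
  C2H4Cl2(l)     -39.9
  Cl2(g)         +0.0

ΔH°rxn = Σ nΔHf°(products) − Σ nΔHf°(reactants).
Products: 2·(+0.0) + 3/2·(+0.0) + 1/2·(+0.0) + 1·(-22.1) = -22.1
Reactants: 1·(-39.9) = -39.9
ΔHrxn = (-22.1) − (-39.9) = 17.8 kcal/mol

ΔHrxn = 17.8 kcal/mol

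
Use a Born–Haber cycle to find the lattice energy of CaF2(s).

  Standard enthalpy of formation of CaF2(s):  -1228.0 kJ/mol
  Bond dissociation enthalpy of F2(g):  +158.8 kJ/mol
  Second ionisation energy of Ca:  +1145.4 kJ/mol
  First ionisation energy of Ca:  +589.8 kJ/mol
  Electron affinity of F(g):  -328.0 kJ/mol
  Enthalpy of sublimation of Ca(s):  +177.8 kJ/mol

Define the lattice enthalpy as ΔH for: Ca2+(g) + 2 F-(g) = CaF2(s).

ΔHf° = 1·ΔHsub + 1·(ΣIE) + 1·D(F2) + 2·EA + U
-1228.0 = 1·(+177.8) + 1·(+1735.2) + 1·(+158.8) + 2·(-328.0) + U
U = -1228.0 − (+1415.8) = -2643.8 kJ/mol

U = -2643.8 kJ/mol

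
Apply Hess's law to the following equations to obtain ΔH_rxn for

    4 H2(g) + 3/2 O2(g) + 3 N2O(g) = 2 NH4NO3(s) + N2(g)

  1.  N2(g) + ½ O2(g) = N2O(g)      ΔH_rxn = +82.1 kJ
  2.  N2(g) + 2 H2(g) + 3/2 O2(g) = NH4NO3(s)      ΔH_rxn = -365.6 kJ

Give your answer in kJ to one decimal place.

eq. 1 reversed and × 3 (N2O(g) must end up as a reactant; scale by 3 for the 3 N2O(g)): (-3)·(+82.1) = -246.3 kJ
eq. 2 × 2 (scale by 2 for the 2 NH4NO3(s)): (2)·(-365.6) = -731.2 kJ
Since enthalpy is a state function, ΔH_rxn = (-246.3) + (-731.2) = -977.5 kJ

ΔH_rxn = -977.5 kJ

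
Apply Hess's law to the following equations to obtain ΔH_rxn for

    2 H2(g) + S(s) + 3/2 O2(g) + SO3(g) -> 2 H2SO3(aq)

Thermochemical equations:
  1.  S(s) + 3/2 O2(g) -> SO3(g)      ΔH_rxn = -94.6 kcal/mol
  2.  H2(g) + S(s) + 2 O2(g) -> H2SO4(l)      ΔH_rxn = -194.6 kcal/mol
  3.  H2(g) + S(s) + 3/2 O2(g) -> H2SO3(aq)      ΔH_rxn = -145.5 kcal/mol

ΔH_rxn = -196.4 kcal/mol

eq. 1 reversed (reverse to put SO3(g) on the reactant side): +94.6 kcal/mol
eq. 2: not needed (H2SO4(l) appears nowhere else).
eq. 3 × 2 (×2 to match 2 H2SO3(aq) in the target): (2)·(-145.5) = -291.0 kcal/mol
Since enthalpy is a state function, ΔH_rxn = (-1)·(-94.6) + (2)·(-145.5) = -196.4 kcal/mol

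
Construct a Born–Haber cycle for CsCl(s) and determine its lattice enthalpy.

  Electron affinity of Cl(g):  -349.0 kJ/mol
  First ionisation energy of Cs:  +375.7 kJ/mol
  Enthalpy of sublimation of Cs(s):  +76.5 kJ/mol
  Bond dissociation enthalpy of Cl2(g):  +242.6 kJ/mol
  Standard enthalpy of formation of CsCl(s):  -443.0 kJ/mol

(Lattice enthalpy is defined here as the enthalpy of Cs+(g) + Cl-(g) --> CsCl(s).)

U = -667.5 kJ/mol

ΔHf° = 1·ΔHsub + 1·(ΣIE) + 1/2·D(Cl2) + 1·EA + U
-443.0 = 1·(+76.5) + 1·(+375.7) + 1/2·(+242.6) + 1·(-349.0) + U
U = -443.0 − (+224.5) = -667.5 kJ/mol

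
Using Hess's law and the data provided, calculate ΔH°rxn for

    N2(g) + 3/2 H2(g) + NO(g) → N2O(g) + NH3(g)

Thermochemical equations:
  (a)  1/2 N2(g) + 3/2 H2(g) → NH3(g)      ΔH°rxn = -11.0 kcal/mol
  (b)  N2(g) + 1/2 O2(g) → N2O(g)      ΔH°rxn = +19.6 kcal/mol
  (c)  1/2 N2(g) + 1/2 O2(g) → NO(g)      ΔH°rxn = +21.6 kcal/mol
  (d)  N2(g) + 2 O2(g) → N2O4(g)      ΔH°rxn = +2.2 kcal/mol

(a) as written: -11.0 kcal/mol
(b) as written: +19.6 kcal/mol
(c) reversed: -21.6 kcal/mol
(d): not needed.
ΔH°rxn = (1)·(-11.0) + (1)·(+19.6) + (-1)·(+21.6) = -13.0 kcal/mol

ΔH°rxn = -13.0 kcal/mol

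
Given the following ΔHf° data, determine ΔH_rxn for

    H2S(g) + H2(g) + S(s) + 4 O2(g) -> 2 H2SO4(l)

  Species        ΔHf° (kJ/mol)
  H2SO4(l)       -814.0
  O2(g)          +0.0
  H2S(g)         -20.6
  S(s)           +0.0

ΔH_rxn = -1607.4 kJ/mol

Products: 2·(-814.0) = -1628.0
Reactants: 1·(-20.6) + 1·(+0.0) + 1·(+0.0) + 4·(+0.0) = -20.6
ΔH_rxn = (-1628.0) − (-20.6) = -1607.4 kJ/mol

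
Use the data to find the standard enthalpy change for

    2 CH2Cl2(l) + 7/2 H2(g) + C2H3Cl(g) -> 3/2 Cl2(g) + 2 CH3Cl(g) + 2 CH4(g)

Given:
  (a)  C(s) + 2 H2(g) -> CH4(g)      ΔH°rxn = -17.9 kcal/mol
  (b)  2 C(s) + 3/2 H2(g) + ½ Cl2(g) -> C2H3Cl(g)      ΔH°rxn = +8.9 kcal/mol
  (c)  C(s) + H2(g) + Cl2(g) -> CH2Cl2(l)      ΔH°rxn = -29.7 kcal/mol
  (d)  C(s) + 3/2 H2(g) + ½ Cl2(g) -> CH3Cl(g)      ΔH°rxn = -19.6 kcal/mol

(a) × 2: (2)·(-17.9) = -35.8 kcal/mol
(b) reversed: -8.9 kcal/mol
(c) reversed and × 2: (-2)·(-29.7) = +59.4 kcal/mol
(d) × 2: (2)·(-19.6) = -39.2 kcal/mol
ΔH°rxn = (2)·(-17.9) + (-1)·(+8.9) + (-2)·(-29.7) + (2)·(-19.6) = -24.5 kcal/mol

ΔH°rxn = -24.5 kcal/mol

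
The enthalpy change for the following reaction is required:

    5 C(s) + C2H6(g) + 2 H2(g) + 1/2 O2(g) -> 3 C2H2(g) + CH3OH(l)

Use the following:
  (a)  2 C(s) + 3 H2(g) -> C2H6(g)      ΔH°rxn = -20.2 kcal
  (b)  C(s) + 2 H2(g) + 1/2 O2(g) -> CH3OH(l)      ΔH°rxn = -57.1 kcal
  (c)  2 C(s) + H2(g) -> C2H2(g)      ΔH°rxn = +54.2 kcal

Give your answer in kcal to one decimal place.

(a) reversed: +20.2 kcal
(b) as written: -57.1 kcal
(c) × 3: (3)·(+54.2) = +162.6 kcal
Summing the manipulated equations, ΔH°rxn = (-1)·(-20.2) + (1)·(-57.1) + (3)·(+54.2) = 125.7 kcal

ΔH°rxn = 125.7 kcal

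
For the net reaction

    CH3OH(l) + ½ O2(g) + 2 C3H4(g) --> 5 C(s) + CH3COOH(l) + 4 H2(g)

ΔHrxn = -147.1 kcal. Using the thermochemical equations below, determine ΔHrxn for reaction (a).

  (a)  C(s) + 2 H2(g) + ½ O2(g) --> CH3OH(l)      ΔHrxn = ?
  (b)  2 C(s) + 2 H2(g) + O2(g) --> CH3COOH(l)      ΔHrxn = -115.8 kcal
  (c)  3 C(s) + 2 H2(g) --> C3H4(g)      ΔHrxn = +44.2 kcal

ΔHrxn = -57.1 kcal

(a) reversed (CH3OH(l) must end up as a reactant): contributes −x
(b) as written (CH3COOH(l) already on the product side): -115.8 kcal
(c) reversed and × 2 (C3H4(g) must end up as a reactant; scale by 2 for the 2 C3H4(g)): (-2)·(+44.2) = -88.4 kcal
-147.1 = (-115.8) + (-88.4) − x
x = (-147.1 − (-204.2)) / (-1) = -57.1 kcal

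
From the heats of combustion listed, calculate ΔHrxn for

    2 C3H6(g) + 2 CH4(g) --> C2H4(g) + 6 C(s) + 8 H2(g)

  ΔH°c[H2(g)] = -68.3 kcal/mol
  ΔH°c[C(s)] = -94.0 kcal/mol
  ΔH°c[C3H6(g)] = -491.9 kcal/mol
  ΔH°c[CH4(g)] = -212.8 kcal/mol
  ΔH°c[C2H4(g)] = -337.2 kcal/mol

With combustion enthalpies, reactants minus products:
= [2·(-491.9) + 2·(-212.8)] − [1·(-337.2) + 6·(-94.0) + 8·(-68.3)]
= 38.2 kcal/mol

ΔHrxn = 38.2 kcal/mol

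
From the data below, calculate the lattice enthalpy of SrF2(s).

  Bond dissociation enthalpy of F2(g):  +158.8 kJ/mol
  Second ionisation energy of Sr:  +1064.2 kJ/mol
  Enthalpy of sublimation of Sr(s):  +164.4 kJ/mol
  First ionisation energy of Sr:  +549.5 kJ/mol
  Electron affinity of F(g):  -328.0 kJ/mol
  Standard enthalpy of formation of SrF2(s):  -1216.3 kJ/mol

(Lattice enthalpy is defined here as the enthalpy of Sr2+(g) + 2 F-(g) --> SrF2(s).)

U = -2497.2 kJ/mol

ΔHf° = 1·ΔHsub + 1·(ΣIE) + 1·D(F2) + 2·EA + U
-1216.3 = 1·(+164.4) + 1·(+1613.7) + 1·(+158.8) + 2·(-328.0) + U
U = -1216.3 − (+1280.9) = -2497.2 kJ/mol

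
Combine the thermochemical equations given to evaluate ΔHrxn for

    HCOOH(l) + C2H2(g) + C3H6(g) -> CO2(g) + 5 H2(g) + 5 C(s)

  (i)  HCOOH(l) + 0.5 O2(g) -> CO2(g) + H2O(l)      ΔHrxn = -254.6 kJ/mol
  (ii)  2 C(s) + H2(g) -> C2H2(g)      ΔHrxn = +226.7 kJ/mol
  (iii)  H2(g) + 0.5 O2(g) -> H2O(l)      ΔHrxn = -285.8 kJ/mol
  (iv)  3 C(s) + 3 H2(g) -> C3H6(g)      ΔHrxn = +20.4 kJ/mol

ΔHrxn = -215.9 kJ/mol

(i) as written: -254.6 kJ/mol
(ii) reversed: -226.7 kJ/mol
(iii) reversed: +285.8 kJ/mol
(iv) reversed: -20.4 kJ/mol
By Hess's law, ΔHrxn = (-254.6) + (-226.7) + (+285.8) + (-20.4) = -215.9 kJ/mol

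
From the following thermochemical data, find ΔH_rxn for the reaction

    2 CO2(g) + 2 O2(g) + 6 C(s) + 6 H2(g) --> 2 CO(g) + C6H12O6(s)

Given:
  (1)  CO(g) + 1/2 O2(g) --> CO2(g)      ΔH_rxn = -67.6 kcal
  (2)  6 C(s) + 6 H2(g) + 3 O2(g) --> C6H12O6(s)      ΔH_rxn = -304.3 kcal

ΔH_rxn = -169.1 kcal

(1) reversed and × 2 (CO(g) must end up as a product; ×2 to match 2 CO(g) in the target): (-2)·(-67.6) = +135.2 kcal
(2) as written (C6H12O6(s) already on the product side): -304.3 kcal
ΔH_rxn = (+135.2) + (-304.3) = -169.1 kcal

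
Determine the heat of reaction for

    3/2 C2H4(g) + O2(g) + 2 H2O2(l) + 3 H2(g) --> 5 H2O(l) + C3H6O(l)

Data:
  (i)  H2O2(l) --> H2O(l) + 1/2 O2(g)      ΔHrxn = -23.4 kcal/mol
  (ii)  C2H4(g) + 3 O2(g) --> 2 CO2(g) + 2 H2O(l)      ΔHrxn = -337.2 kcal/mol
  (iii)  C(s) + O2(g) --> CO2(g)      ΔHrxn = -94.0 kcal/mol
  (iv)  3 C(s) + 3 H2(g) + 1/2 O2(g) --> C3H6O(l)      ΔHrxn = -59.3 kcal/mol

(i) × 2 (scale by 2 for the 2 H2O2(l)): (2)·(-23.4) = -46.8 kcal/mol
(ii) × 3/2 (×3/2 to match 3/2 C2H4(g) in the target): (3/2)·(-337.2) = -505.8 kcal/mol
(iii) reversed and × 3: (-3)·(-94.0) = +282.0 kcal/mol
(iv) as written (C3H6O(l) already on the product side): -59.3 kcal/mol
Since enthalpy is a state function, ΔHrxn = (-46.8) + (-505.8) + (+282.0) + (-59.3) = -329.9 kcal/mol

ΔHrxn = -329.9 kcal/mol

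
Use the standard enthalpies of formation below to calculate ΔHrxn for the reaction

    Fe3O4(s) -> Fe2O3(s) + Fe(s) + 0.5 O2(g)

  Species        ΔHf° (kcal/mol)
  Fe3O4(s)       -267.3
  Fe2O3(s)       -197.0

ΔHrxn = 70.3 kcal/mol

Products: 1·(-197.0) + 1·(+0.0) + 1/2·(+0.0) = -197.0
Reactants: 1·(-267.3) = -267.3
ΔHrxn = (-197.0) − (-267.3) = 70.3 kcal/mol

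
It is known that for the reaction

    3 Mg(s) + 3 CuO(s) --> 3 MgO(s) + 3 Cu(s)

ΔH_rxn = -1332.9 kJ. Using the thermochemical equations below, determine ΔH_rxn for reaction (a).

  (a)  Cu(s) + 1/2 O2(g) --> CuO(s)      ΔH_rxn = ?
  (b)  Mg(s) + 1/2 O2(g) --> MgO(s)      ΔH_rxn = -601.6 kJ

(a) reversed and × 3: contributes −3·x
(b) × 3: (3)·(-601.6) = -1804.8 kJ
-1332.9 = (-1804.8) − 3·x
x = (-1332.9 − (-1804.8)) / (-3) = -157.3 kJ

ΔH_rxn = -157.3 kJ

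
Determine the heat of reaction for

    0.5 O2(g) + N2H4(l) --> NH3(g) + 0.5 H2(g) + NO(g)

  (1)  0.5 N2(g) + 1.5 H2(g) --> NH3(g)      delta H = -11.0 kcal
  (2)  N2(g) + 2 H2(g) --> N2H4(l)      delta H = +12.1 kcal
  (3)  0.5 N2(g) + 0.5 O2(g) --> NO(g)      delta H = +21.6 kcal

delta H = -1.5 kcal

(1) as written (NH3(g) already on the product side): -11.0 kcal
(2) reversed (N2H4(l) must end up as a reactant): -12.1 kcal
(3) as written (NO(g) already on the product side): +21.6 kcal
delta H = (-11.0) + (-12.1) + (+21.6) = -1.5 kcal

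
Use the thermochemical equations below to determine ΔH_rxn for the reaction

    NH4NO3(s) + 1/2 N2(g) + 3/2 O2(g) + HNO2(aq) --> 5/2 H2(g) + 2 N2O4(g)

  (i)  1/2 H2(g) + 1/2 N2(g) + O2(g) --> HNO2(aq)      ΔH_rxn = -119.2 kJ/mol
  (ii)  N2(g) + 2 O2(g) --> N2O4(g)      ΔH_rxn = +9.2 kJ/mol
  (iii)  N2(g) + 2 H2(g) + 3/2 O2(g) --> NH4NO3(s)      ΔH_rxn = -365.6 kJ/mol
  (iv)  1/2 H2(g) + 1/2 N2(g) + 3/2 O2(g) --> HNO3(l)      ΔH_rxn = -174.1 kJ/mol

(i) reversed: +119.2 kJ/mol
(ii) × 2: (2)·(+9.2) = +18.4 kJ/mol
(iii) reversed: +365.6 kJ/mol
(iv): not needed.
Combining the equations, ΔH_rxn = (-1)·(-119.2) + (2)·(+9.2) + (-1)·(-365.6) = 503.2 kJ/mol

ΔH_rxn = 503.2 kJ/mol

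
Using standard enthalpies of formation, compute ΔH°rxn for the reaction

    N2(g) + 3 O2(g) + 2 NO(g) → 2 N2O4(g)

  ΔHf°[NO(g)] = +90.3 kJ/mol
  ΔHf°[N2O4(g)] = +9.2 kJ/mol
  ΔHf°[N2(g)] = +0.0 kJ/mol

ΔH°rxn = -162.2 kJ/mol

Products: 2·(+9.2) = +18.4
Reactants: 1·(+0.0) + 3·(+0.0) + 2·(+90.3) = +180.6
ΔH°rxn = (+18.4) − (+180.6) = -162.2 kJ/mol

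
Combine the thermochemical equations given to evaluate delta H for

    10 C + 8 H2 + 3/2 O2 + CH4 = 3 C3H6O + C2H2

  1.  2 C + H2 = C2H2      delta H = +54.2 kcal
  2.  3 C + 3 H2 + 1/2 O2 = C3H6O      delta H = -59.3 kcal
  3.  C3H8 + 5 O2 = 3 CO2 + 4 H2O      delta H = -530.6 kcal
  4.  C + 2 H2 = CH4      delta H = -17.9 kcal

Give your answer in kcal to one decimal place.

eq. 1 as written: +54.2 kcal
eq. 2 × 3: (3)·(-59.3) = -177.9 kcal
eq. 3: not needed.
eq. 4 reversed: +17.9 kcal
delta H = (1)·(+54.2) + (3)·(-59.3) + (-1)·(-17.9) = -105.8 kcal

delta H = -105.8 kcal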